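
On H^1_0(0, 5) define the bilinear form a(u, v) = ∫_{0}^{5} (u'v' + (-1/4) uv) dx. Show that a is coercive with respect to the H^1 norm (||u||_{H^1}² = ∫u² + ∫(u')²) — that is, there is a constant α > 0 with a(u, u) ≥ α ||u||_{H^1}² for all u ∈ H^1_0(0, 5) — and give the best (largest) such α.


α = (-25/4 + π^2)/(π^2 + 25)

Coercivity of a(·,·) on H^1_0(0, 5) means a(u, u) ≥ α ||u||_{H^1}² for every u ∈ H^1_0.
The interval has length L = 5, and Poincaré/coercivity depend only on L. Here a(u, u) = ∫(u')² + (-1/4)·∫u².
Here c = -1/4 < 0 with |c| < (π/L)² = π^2/25, so coercivity still holds. The condition a(u,u) ≥ α||u||_{H^1}² reads (1−α)∫(u')² ≥ (α−c)∫u². Any admissible α is ≤ 1 (rapidly oscillating u have ∫u²/∫(u')² → 0), and α = 1 would force 0 ≥ (1−c)∫u², impossible since c < 1; so 1−α > 0. By the sharp Poincaré inequality on H^1_0 of an interval of length L, ∫(u')² ≥ (π/L)²∫u² with equality for the first sine mode sin(π(x−x₀)/L) (x₀ the left endpoint), so the inequality holds for all u iff (1−α)(π/L)² ≥ α − c, i.e. α ≤ ((π/L)² + c)/((π/L)² + 1) = (1 + c(L/π)²)/(1 + (L/π)²). (Direct route, valid since c ≤ 0: Poincaré gives c∫u² ≥ c(L/π)²∫(u')², so a(u,u) ≥ (1 + c(L/π)²)∫(u')², while ||u||_{H^1}² ≤ (1 + (L/π)²)∫(u')²; dividing yields the same α.) With (π/L)² = π^2/25 and c = -1/4, the largest admissible constant is α = ((π/L)² + c)/((π/L)² + 1).
Simplifying, α = (-25/4 + π^2)/(π^2 + 25).


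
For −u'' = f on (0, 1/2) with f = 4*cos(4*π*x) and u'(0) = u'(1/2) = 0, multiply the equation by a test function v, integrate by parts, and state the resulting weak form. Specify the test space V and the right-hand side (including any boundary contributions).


V = H^1(0, 1/2) (no boundary constraint on v; u is determined up to an additive constant); weak form: ∫_0^1/2 u'v' dx = ∫_0^1/2 (4*cos(4*π*x)) v dx for all v ∈ V.

Multiply both sides by a test function v and integrate from 0 to 1/2:
  ∫_0^1/2 −u''(x) v(x) dx = ∫_0^1/2 f(x) v(x) dx.
Integrate the LHS by parts once:
  ∫_0^1/2 −u'' v dx = −[u'(x) v(x)]_0^1/2 + ∫_0^1/2 u'(x) v'(x) dx.
Thus ∫_0^1/2 u'(x) v'(x) dx = ∫_0^1/2 f(x) v(x) dx + [u'(x) v(x)]_0^1/2.
Choose V so that boundary terms are either known or forced to vanish.
u has homogeneous Neumann: u'(0) = u'(1/2) = 0. So [u' v]_0^1/2 = 0·v(1/2) − 0·v(0) = 0 for any v; take V = H^1(0, 1/2).
Weak formulation: find u (satisfying any essential BC) such that ∫_0^1/2 u'(x) v'(x) dx = ∫_0^1/2 f v dx for all v ∈ V (homogeneous Neumann, so boundary terms vanish).
Substituting f(x) = 4*cos(4*π*x), the right-hand side is ∫_0^1/2 (4*cos(4*π*x)) v dx.
Compatibility check (pure Neumann): taking v ≡ 1 ∈ V gives 0 = ∫_0^1/2 f dx + (0) − (0), i.e. ∫_0^1/2 f dx must equal u'(0) − u'(1/2) = 0. Indeed ∫_0^1/2 (4*cos(4*π*x)) dx = 0, so the data are compatible. The solution is then unique only up to an additive constant (fix it e.g. by requiring ∫_0^1/2 u dx = 0).


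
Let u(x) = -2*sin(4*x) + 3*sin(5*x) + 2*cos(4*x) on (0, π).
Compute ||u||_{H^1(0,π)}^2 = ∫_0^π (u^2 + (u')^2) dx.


||u||_{H^1(0,π)}^2 = 680/3 + 185*π

u'(x) = -8*sin(4*x) - 8*cos(4*x) + 15*cos(5*x).
Expand u² and (u')² and integrate term by term on (0, π), using: for integers n ≥ 1, ∫_0^π sin²(nx) dx = ∫_0^π cos²(nx) dx = π/2; for n ≠ n', ∫_0^π sin(nx)sin(n'x) dx = ∫_0^π cos(nx)cos(n'x) dx = 0; and by product-to-sum, ∫_0^π sin(nx)cos(n'x) dx = ½∫_0^π [sin((n+n')x) + sin((n−n')x)] dx, which is 0 when n+n' is even and 2n/(n²−n'²) when n+n' is odd (it need not vanish on (0, π)).
  u² squared terms: (-2)²·∫sin(4x)² dx = 4·π/2 = 2*π;  (2)²·∫cos(4x)² dx = 4·π/2 = 2*π;  (3)²·∫sin(5x)² dx = 9·π/2 = 9*π/2.
  u² cross terms: 2·(-2)·(2)·∫sin(4x)·cos(4x) dx = -8·(0) = 0;  2·(-2)·(3)·∫sin(4x)·sin(5x) dx = -12·(0) = 0;  2·(2)·(3)·∫cos(4x)·sin(5x) dx = 12·(10/9) = 40/3.
  So ∫_0^π u² dx = 2*π + 2*π + 9*π/2 + 0 + 0 + 40/3 = 40/3 + 17*π/2.
  (u')² squared terms: (-8)²·∫cos(4x)² dx = 64·π/2 = 32*π;  (-8)²·∫sin(4x)² dx = 64·π/2 = 32*π;  (15)²·∫cos(5x)² dx = 225·π/2 = 225*π/2.
  (u')² cross terms: 2·(-8)·(-8)·∫cos(4x)·sin(4x) dx = 128·(0) = 0;  2·(-8)·(15)·∫cos(4x)·cos(5x) dx = -240·(0) = 0;  2·(-8)·(15)·∫sin(4x)·cos(5x) dx = -240·(-8/9) = 640/3.
  So ∫_0^π (u')² dx = 32*π + 32*π + 225*π/2 + 0 + 0 + 640/3 = 640/3 + 353*π/2.
||u||_{H^1}^2 = (40/3 + 17*π/2) + (640/3 + 353*π/2) = 680/3 + 185*π.


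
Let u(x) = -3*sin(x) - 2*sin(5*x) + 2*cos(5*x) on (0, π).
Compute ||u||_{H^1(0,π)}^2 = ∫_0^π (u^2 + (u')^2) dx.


||u||_{H^1(0,π)}^2 = 113*π

u'(x) = -10*sin(5*x) - 3*cos(x) - 10*cos(5*x).
Expand u² and (u')² and integrate term by term on (0, π), using: for integers n ≥ 1, ∫_0^π sin²(nx) dx = ∫_0^π cos²(nx) dx = π/2; for n ≠ n', ∫_0^π sin(nx)sin(n'x) dx = ∫_0^π cos(nx)cos(n'x) dx = 0; and by product-to-sum, ∫_0^π sin(nx)cos(n'x) dx = ½∫_0^π [sin((n+n')x) + sin((n−n')x)] dx, which is 0 when n+n' is even and 2n/(n²−n'²) when n+n' is odd (it need not vanish on (0, π)).
  u² squared terms: (-3)²·∫sin(x)² dx = 9·π/2 = 9*π/2;  (-2)²·∫sin(5x)² dx = 4·π/2 = 2*π;  (2)²·∫cos(5x)² dx = 4·π/2 = 2*π.
  u² cross terms: 2·(-3)·(-2)·∫sin(x)·sin(5x) dx = 12·(0) = 0;  2·(-3)·(2)·∫sin(x)·cos(5x) dx = -12·(0) = 0;  2·(-2)·(2)·∫sin(5x)·cos(5x) dx = -8·(0) = 0.
  So ∫_0^π u² dx = 9*π/2 + 2*π + 2*π + 0 + 0 + 0 = 17*π/2.
  (u')² squared terms: (-10)²·∫cos(5x)² dx = 100·π/2 = 50*π;  (-10)²·∫sin(5x)² dx = 100·π/2 = 50*π;  (-3)²·∫cos(x)² dx = 9·π/2 = 9*π/2.
  (u')² cross terms: 2·(-10)·(-10)·∫cos(5x)·sin(5x) dx = 200·(0) = 0;  2·(-10)·(-3)·∫cos(5x)·cos(x) dx = 60·(0) = 0;  2·(-10)·(-3)·∫sin(5x)·cos(x) dx = 60·(0) = 0.
  So ∫_0^π (u')² dx = 50*π + 50*π + 9*π/2 + 0 + 0 + 0 = 209*π/2.
||u||_{H^1}^2 = (17*π/2) + (209*π/2) = 113*π.


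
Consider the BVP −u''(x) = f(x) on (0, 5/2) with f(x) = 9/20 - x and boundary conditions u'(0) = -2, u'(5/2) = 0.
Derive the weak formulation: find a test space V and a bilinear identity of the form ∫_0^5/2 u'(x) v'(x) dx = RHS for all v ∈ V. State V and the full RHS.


V = H^1(0, 5/2) (v unrestricted at boundary; u is determined up to an additive constant); weak form: ∫_0^5/2 u'v' dx = ∫_0^5/2 (9/20 - x) v dx + 2·v(0) for all v ∈ V.

Multiply both sides by a test function v and integrate from 0 to 5/2:
  ∫_0^5/2 −u''(x) v(x) dx = ∫_0^5/2 f(x) v(x) dx.
Integrate the LHS by parts once:
  ∫_0^5/2 −u'' v dx = −[u'(x) v(x)]_0^5/2 + ∫_0^5/2 u'(x) v'(x) dx.
Thus ∫_0^5/2 u'(x) v'(x) dx = ∫_0^5/2 f(x) v(x) dx + [u'(x) v(x)]_0^5/2.
Choose V so that boundary terms are either known or forced to vanish.
u has inhomogeneous Neumann u'(0) = -2, u'(5/2) = 0. [u' v]_0^5/2 = (0)·v(5/2) − (-2)·v(0) = 2·v(0). Take V = H^1(0, 5/2); boundary term becomes part of RHS.
Weak formulation: find u (satisfying any essential BC) such that ∫_0^5/2 u'(x) v'(x) dx = ∫_0^5/2 f v dx + 2·v(0) for all v ∈ V (Neumann data are natural BCs: they enter the RHS as boundary terms).
Substituting f(x) = 9/20 - x, the right-hand side is ∫_0^5/2 (9/20 - x) v dx + 2·v(0).
Compatibility check (pure Neumann): taking v ≡ 1 ∈ V gives 0 = ∫_0^5/2 f dx + (0) − (-2), i.e. ∫_0^5/2 f dx must equal u'(0) − u'(5/2) = -2. Indeed ∫_0^5/2 (9/20 - x) dx = -2, so the data are compatible. The solution is then unique only up to an additive constant (fix it e.g. by requiring ∫_0^5/2 u dx = 0).


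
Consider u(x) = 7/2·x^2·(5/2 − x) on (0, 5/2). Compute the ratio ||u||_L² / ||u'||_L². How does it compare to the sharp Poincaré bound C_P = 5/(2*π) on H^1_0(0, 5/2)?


||u||_L² / ||u'||_L² = 5*sqrt(14)/28 < C_P = 5/(2*π).

u(x) = 7/2·x^2·(5/2 − x), so u'(x) = 7*x*(5 - 3*x)/2.
u(x) = 7/2·x^2·(5/2 − x) vanishes at x = 0 and x = 5/2, so u ∈ H^1_0(0, 5/2). Differentiate via the product rule and integrate the resulting polynomials term by term.
  ∫_0^5/2 u² dx = ∫_0^5/2 (49*x^6/4 - 245*x^5/4 + 1225*x^4/16) dx. Term by term:
    ∫_0^5/2 49*x^6/4 dx = 546875/512;  ∫_0^5/2 -245*x^5/4 dx = -3828125/1536;  ∫_0^5/2 1225*x^4/16 dx = 765625/512.
  Sum: 546875/512 − 3828125/1536 + 765625/512 = 109375/1536.
  ∫_0^5/2 (u')² dx = ∫_0^5/2 (441*x^4/4 - 735*x^3/2 + 1225*x^2/4) dx. Term by term:
    ∫_0^5/2 441*x^4/4 dx = 275625/128;  ∫_0^5/2 -735*x^3/2 dx = -459375/128;  ∫_0^5/2 1225*x^2/4 dx = 153125/96.
  Sum: 275625/128 − 459375/128 + 153125/96 = 30625/192.
∫_0^5/2 u² dx = 109375/1536, so ||u||_L² = 125*sqrt(42)/96.
∫_0^5/2 (u')² dx = 30625/192, so ||u'||_L² = 175*sqrt(3)/24.
Ratio ||u||_L² / ||u'||_L² = 5*sqrt(14)/28.
Sharp Poincaré constant on H^1_0(0, 5/2) is C_P = L/π = 5/(2*π), achieved by sin(2*π/5·x).
A polynomial bump cannot attain the sharp Poincaré constant (only the first sine eigenfunction does), so the ratio is strictly less than C_P, consistent with ||u||_L² ≤ C_P ||u'||_L².


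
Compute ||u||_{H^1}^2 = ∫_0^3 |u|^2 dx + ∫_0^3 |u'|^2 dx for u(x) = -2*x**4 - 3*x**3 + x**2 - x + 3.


||u||_{H^1}^2 = 4128213/70

The H^1 norm (squared) on an interval (0, L) is
  ||u||_{H^1}^2 = ∫_0^L u(x)^2 dx + ∫_0^L u'(x)^2 dx.
Compute u'(x) = -8*x**3 - 9*x**2 + 2*x - 1.
Then u(x)^2 = 4*x**8 + 12*x**7 + 5*x**6 - 2*x**5 - 5*x**4 - 20*x**3 + 7*x**2 - 6*x + 9 and u'(x)^2 = 64*x**6 + 144*x**5 + 49*x**4 - 20*x**3 + 22*x**2 - 4*x + 1.
Integrate each monomial from 0 to 3 using ∫_0^3 c·x^n dx = c·3^(n+1)/(n+1):
  ∫_0^3 u(x)^2 dx = ∫_0^3 (4*x^8 + 12*x^7 + 5*x^6 - 2*x^5 - 5*x^4 - 20*x^3 + 7*x^2 - 6*x + 9) dx. Term by term:
    ∫_0^3 4*x^8 dx = 8748;  ∫_0^3 12*x^7 dx = 19683/2;  ∫_0^3 5*x^6 dx = 10935/7;
    ∫_0^3 -2*x^5 dx = -243;  ∫_0^3 -5*x^4 dx = -243;  ∫_0^3 -20*x^3 dx = -405;
    ∫_0^3 7*x^2 dx = 63;  ∫_0^3 -6*x dx = -27;  ∫_0^3 9 dx = 27.
  Sum: 8748 + 19683/2 + 10935/7 − 243 − 243 − 405 + 63 − 27 + 27 = 270531/14.
  ∫_0^3 u'(x)^2 dx = ∫_0^3 (64*x^6 + 144*x^5 + 49*x^4 - 20*x^3 + 22*x^2 - 4*x + 1) dx. Term by term:
    ∫_0^3 64*x^6 dx = 139968/7;  ∫_0^3 144*x^5 dx = 17496;  ∫_0^3 49*x^4 dx = 11907/5;
    ∫_0^3 -20*x^3 dx = -405;  ∫_0^3 22*x^2 dx = 198;  ∫_0^3 -4*x dx = -18;
    ∫_0^3 1 dx = 3.
  Sum: 139968/7 + 17496 + 11907/5 − 405 + 198 − 18 + 3 = 1387779/35.
Adding: ||u||_{H^1}^2 = 270531/14 + 1387779/35 = 4128213/70.


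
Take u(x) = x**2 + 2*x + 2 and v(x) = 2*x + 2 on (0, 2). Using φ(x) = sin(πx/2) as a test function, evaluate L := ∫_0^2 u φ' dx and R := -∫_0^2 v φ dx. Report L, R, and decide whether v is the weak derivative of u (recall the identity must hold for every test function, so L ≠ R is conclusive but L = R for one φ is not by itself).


LHS = -16/π, RHS = -16/π. Yes, v = u' weakly.

u(x) = x**2 + 2*x + 2, classical derivative u'(x) = 2*x + 2.
φ(x) = sin(πx/2), so φ'(x) = π*cos(π*x/2)/2.
Note φ(0) = φ(2) = 0, so the boundary term u·φ vanishes.
LHS = ∫_0^2 u(x) φ'(x) dx = ∫_0^2 (π*x^2*cos(π*x/2)/2 + π*x*cos(π*x/2) + π*cos(π*x/2)) dx. Term by term:
  ∫_0^2 π*cos(π*x/2) dx = 0;  ∫_0^2 π*x*cos(π*x/2) dx = -8/π;  ∫_0^2 π*x^2*cos(π*x/2)/2 dx = -8/π.
Sum: 0 − 8/π − 8/π = -16/π.
So LHS = -16/π.
∫_0^2 v(x) φ(x) dx = ∫_0^2 (2*x*sin(π*x/2) + 2*sin(π*x/2)) dx. Term by term:
  ∫_0^2 2*sin(π*x/2) dx = 8/π;  ∫_0^2 2*x*sin(π*x/2) dx = 8/π.
Sum: 8/π + 8/π = 16/π.
So RHS = -∫_0^2 v(x) φ(x) dx = -16/π.
LHS = RHS, so the identity holds for this test φ.
Moreover u is smooth here and v(x) = u'(x) = 2*x + 2 pointwise, so the identity holds for every test function. Hence v is the weak derivative of u.


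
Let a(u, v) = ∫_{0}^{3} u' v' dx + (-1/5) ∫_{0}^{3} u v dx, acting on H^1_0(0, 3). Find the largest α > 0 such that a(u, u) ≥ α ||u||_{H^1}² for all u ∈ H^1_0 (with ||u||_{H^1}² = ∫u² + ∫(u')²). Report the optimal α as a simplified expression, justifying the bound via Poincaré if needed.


α = (-9/5 + π^2)/(9 + π^2)

Coercivity of a(·,·) on H^1_0(0, 3) means a(u, u) ≥ α ||u||_{H^1}² for every u ∈ H^1_0.
The interval has length L = 3, and Poincaré/coercivity depend only on L. Here a(u, u) = ∫(u')² + (-1/5)·∫u².
Here c = -1/5 < 0 with |c| < (π/L)² = π^2/9, so coercivity still holds. The condition a(u,u) ≥ α||u||_{H^1}² reads (1−α)∫(u')² ≥ (α−c)∫u². Any admissible α is ≤ 1 (rapidly oscillating u have ∫u²/∫(u')² → 0), and α = 1 would force 0 ≥ (1−c)∫u², impossible since c < 1; so 1−α > 0. By the sharp Poincaré inequality on H^1_0 of an interval of length L, ∫(u')² ≥ (π/L)²∫u² with equality for the first sine mode sin(π(x−x₀)/L) (x₀ the left endpoint), so the inequality holds for all u iff (1−α)(π/L)² ≥ α − c, i.e. α ≤ ((π/L)² + c)/((π/L)² + 1) = (1 + c(L/π)²)/(1 + (L/π)²). (Direct route, valid since c ≤ 0: Poincaré gives c∫u² ≥ c(L/π)²∫(u')², so a(u,u) ≥ (1 + c(L/π)²)∫(u')², while ||u||_{H^1}² ≤ (1 + (L/π)²)∫(u')²; dividing yields the same α.) With (π/L)² = π^2/9 and c = -1/5, the largest admissible constant is α = ((π/L)² + c)/((π/L)² + 1).
Simplifying, α = (-9/5 + π^2)/(9 + π^2).


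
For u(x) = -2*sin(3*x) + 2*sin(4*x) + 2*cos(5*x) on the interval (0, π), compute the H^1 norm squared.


||u||_{H^1(0,π)}^2 = -1664/9 + 106*π

u'(x) = -10*sin(5*x) - 6*cos(3*x) + 8*cos(4*x).
Expand u² and (u')² and integrate term by term on (0, π), using: for integers n ≥ 1, ∫_0^π sin²(nx) dx = ∫_0^π cos²(nx) dx = π/2; for n ≠ n', ∫_0^π sin(nx)sin(n'x) dx = ∫_0^π cos(nx)cos(n'x) dx = 0; and by product-to-sum, ∫_0^π sin(nx)cos(n'x) dx = ½∫_0^π [sin((n+n')x) + sin((n−n')x)] dx, which is 0 when n+n' is even and 2n/(n²−n'²) when n+n' is odd (it need not vanish on (0, π)).
  u² squared terms: (-2)²·∫sin(3x)² dx = 4·π/2 = 2*π;  (2)²·∫cos(5x)² dx = 4·π/2 = 2*π;  (2)²·∫sin(4x)² dx = 4·π/2 = 2*π.
  u² cross terms: 2·(-2)·(2)·∫sin(3x)·cos(5x) dx = -8·(0) = 0;  2·(-2)·(2)·∫sin(3x)·sin(4x) dx = -8·(0) = 0;  2·(2)·(2)·∫cos(5x)·sin(4x) dx = 8·(-8/9) = -64/9.
  So ∫_0^π u² dx = 2*π + 2*π + 2*π + 0 + 0 − 64/9 = -64/9 + 6*π.
  (u')² squared terms: (-10)²·∫sin(5x)² dx = 100·π/2 = 50*π;  (-6)²·∫cos(3x)² dx = 36·π/2 = 18*π;  (8)²·∫cos(4x)² dx = 64·π/2 = 32*π.
  (u')² cross terms: 2·(-10)·(-6)·∫sin(5x)·cos(3x) dx = 120·(0) = 0;  2·(-10)·(8)·∫sin(5x)·cos(4x) dx = -160·(10/9) = -1600/9;  2·(-6)·(8)·∫cos(3x)·cos(4x) dx = -96·(0) = 0.
  So ∫_0^π (u')² dx = 50*π + 18*π + 32*π + 0 − 1600/9 + 0 = -1600/9 + 100*π.
||u||_{H^1}^2 = (-64/9 + 6*π) + (-1600/9 + 100*π) = -1664/9 + 106*π.


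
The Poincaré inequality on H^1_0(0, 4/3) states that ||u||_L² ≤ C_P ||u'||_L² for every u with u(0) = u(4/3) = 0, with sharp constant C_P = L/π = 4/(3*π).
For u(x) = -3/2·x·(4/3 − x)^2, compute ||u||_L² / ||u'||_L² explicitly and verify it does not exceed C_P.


||u||_L² / ||u'||_L² = 2*sqrt(14)/21 < C_P = 4/(3*π).

u(x) = -3/2·x·(4/3 − x)^2, so u'(x) = (4 - 9*x)*(3*x - 4)/6.
u(x) = -3/2·x·(4/3 − x)^2 vanishes at x = 0 and x = 4/3, so u ∈ H^1_0(0, 4/3). Differentiate via the product rule and integrate the resulting polynomials term by term.
  ∫_0^4/3 u² dx = ∫_0^4/3 (9*x^6/4 - 12*x^5 + 24*x^4 - 64*x^3/3 + 64*x^2/9) dx. Term by term:
    ∫_0^4/3 9*x^6/4 dx = 4096/1701;  ∫_0^4/3 -12*x^5 dx = -8192/729;  ∫_0^4/3 24*x^4 dx = 8192/405;
    ∫_0^4/3 -64*x^3/3 dx = -4096/243;  ∫_0^4/3 64*x^2/9 dx = 4096/729.
  Sum: 4096/1701 − 8192/729 + 8192/405 − 4096/243 + 4096/729 = 4096/25515.
  ∫_0^4/3 (u')² dx = ∫_0^4/3 (81*x^4/4 - 72*x^3 + 88*x^2 - 128*x/3 + 64/9) dx. Term by term:
    ∫_0^4/3 81*x^4/4 dx = 256/15;  ∫_0^4/3 -72*x^3 dx = -512/9;  ∫_0^4/3 88*x^2 dx = 5632/81;
    ∫_0^4/3 -128*x/3 dx = -1024/27;  ∫_0^4/3 64/9 dx = 256/27.
  Sum: 256/15 − 512/9 + 5632/81 − 1024/27 + 256/27 = 512/405.
∫_0^4/3 u² dx = 4096/25515, so ||u||_L² = 64*sqrt(35)/945.
∫_0^4/3 (u')² dx = 512/405, so ||u'||_L² = 16*sqrt(10)/45.
Ratio ||u||_L² / ||u'||_L² = 2*sqrt(14)/21.
Sharp Poincaré constant on H^1_0(0, 4/3) is C_P = L/π = 4/(3*π), achieved by sin(3*π/4·x).
A polynomial bump cannot attain the sharp Poincaré constant (only the first sine eigenfunction does), so the ratio is strictly less than C_P, consistent with ||u||_L² ≤ C_P ||u'||_L².


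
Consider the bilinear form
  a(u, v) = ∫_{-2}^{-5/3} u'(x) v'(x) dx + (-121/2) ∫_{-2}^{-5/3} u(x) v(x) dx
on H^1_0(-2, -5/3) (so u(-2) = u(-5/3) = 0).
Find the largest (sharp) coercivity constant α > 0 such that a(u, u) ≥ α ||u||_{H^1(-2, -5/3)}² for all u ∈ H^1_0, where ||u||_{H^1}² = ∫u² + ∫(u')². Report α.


α = (-121 + 18*π^2)/(2*(1 + 9*π^2))

Coercivity of a(·,·) on H^1_0(-2, -5/3) means a(u, u) ≥ α ||u||_{H^1}² for every u ∈ H^1_0.
The interval has length L = 1/3, and Poincaré/coercivity depend only on L. Here a(u, u) = ∫(u')² + (-121/2)·∫u².
Here c = -121/2 < 0 with |c| < (π/L)² = 9*π^2, so coercivity still holds. The condition a(u,u) ≥ α||u||_{H^1}² reads (1−α)∫(u')² ≥ (α−c)∫u². Any admissible α is ≤ 1 (rapidly oscillating u have ∫u²/∫(u')² → 0), and α = 1 would force 0 ≥ (1−c)∫u², impossible since c < 1; so 1−α > 0. By the sharp Poincaré inequality on H^1_0 of an interval of length L, ∫(u')² ≥ (π/L)²∫u² with equality for the first sine mode sin(π(x−x₀)/L) (x₀ the left endpoint), so the inequality holds for all u iff (1−α)(π/L)² ≥ α − c, i.e. α ≤ ((π/L)² + c)/((π/L)² + 1) = (1 + c(L/π)²)/(1 + (L/π)²). (Direct route, valid since c ≤ 0: Poincaré gives c∫u² ≥ c(L/π)²∫(u')², so a(u,u) ≥ (1 + c(L/π)²)∫(u')², while ||u||_{H^1}² ≤ (1 + (L/π)²)∫(u')²; dividing yields the same α.) With (π/L)² = 9*π^2 and c = -121/2, the largest admissible constant is α = ((π/L)² + c)/((π/L)² + 1).
Simplifying, α = (-121 + 18*π^2)/(2*(1 + 9*π^2)).


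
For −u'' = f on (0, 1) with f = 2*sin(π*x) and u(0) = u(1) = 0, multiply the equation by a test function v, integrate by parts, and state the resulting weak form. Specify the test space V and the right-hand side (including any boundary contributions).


V = H^1_0(0, 1) (so v(0) = v(1) = 0); weak form: ∫_0^1 u'v' dx = ∫_0^1 (2*sin(π*x)) v dx for all v ∈ V.

Multiply both sides by a test function v and integrate from 0 to 1:
  ∫_0^1 −u''(x) v(x) dx = ∫_0^1 f(x) v(x) dx.
Integrate the LHS by parts once:
  ∫_0^1 −u'' v dx = −[u'(x) v(x)]_0^1 + ∫_0^1 u'(x) v'(x) dx.
Thus ∫_0^1 u'(x) v'(x) dx = ∫_0^1 f(x) v(x) dx + [u'(x) v(x)]_0^1.
Choose V so that boundary terms are either known or forced to vanish.
u is Dirichlet: u(0) = u(1) = 0. Let V = H^1_0(0, 1); then v(0) = v(1) = 0, and [u' v]_0^1 = 0.
Weak formulation: find u (satisfying any essential BC) such that ∫_0^1 u'(x) v'(x) dx = ∫_0^1 f v dx for all v ∈ V.
Substituting f(x) = 2*sin(π*x), the right-hand side is ∫_0^1 (2*sin(π*x)) v dx.


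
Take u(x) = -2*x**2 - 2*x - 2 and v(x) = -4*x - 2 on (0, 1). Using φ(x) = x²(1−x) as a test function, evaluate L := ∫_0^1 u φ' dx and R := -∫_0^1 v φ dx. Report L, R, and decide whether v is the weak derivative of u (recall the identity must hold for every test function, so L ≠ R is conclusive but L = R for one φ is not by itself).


LHS = 11/30, RHS = 11/30. Yes, v = u' weakly.

u(x) = -2*x**2 - 2*x - 2, classical derivative u'(x) = -4*x - 2.
φ(x) = x²(1−x), so φ'(x) = x*(2 - 3*x).
Note φ(0) = φ(1) = 0, so the boundary term u·φ vanishes.
LHS = ∫_0^1 u(x) φ'(x) dx = ∫_0^1 (6*x^4 + 2*x^3 + 2*x^2 - 4*x) dx. Term by term:
  ∫_0^1 6*x^4 dx = 6/5;  ∫_0^1 2*x^3 dx = 1/2;  ∫_0^1 2*x^2 dx = 2/3;
  ∫_0^1 -4*x dx = -2.
Sum: 6/5 + 1/2 + 2/3 − 2 = 11/30.
So LHS = 11/30.
∫_0^1 v(x) φ(x) dx = ∫_0^1 (4*x^4 - 2*x^3 - 2*x^2) dx. Term by term:
  ∫_0^1 4*x^4 dx = 4/5;  ∫_0^1 -2*x^3 dx = -1/2;  ∫_0^1 -2*x^2 dx = -2/3.
Sum: 4/5 − 1/2 − 2/3 = -11/30.
So RHS = -∫_0^1 v(x) φ(x) dx = 11/30.
LHS = RHS, so the identity holds for this test φ.
Moreover u is smooth here and v(x) = u'(x) = -4*x - 2 pointwise, so the identity holds for every test function. Hence v is the weak derivative of u.


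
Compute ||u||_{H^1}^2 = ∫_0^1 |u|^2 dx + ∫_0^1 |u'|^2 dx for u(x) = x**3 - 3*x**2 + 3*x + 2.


||u||_{H^1}^2 = 661/70

The H^1 norm (squared) on an interval (0, L) is
  ||u||_{H^1}^2 = ∫_0^L u(x)^2 dx + ∫_0^L u'(x)^2 dx.
Compute u'(x) = 3*x**2 - 6*x + 3.
Then u(x)^2 = x**6 - 6*x**5 + 15*x**4 - 14*x**3 - 3*x**2 + 12*x + 4 and u'(x)^2 = 9*x**4 - 36*x**3 + 54*x**2 - 36*x + 9.
Integrate each monomial from 0 to 1 using ∫_0^1 c·x^n dx = c·1^(n+1)/(n+1):
  ∫_0^1 u(x)^2 dx = ∫_0^1 (x^6 - 6*x^5 + 15*x^4 - 14*x^3 - 3*x^2 + 12*x + 4) dx. Term by term:
    ∫_0^1 x^6 dx = 1/7;  ∫_0^1 -6*x^5 dx = -1;  ∫_0^1 15*x^4 dx = 3;
    ∫_0^1 -14*x^3 dx = -7/2;  ∫_0^1 -3*x^2 dx = -1;  ∫_0^1 12*x dx = 6;
    ∫_0^1 4 dx = 4.
  Sum: 1/7 − 1 + 3 − 7/2 − 1 + 6 + 4 = 107/14.
  ∫_0^1 u'(x)^2 dx = ∫_0^1 (9*x^4 - 36*x^3 + 54*x^2 - 36*x + 9) dx. Term by term:
    ∫_0^1 9*x^4 dx = 9/5;  ∫_0^1 -36*x^3 dx = -9;  ∫_0^1 54*x^2 dx = 18;
    ∫_0^1 -36*x dx = -18;  ∫_0^1 9 dx = 9.
  Sum: 9/5 − 9 + 18 − 18 + 9 = 9/5.
Adding: ||u||_{H^1}^2 = 107/14 + 9/5 = 661/70.


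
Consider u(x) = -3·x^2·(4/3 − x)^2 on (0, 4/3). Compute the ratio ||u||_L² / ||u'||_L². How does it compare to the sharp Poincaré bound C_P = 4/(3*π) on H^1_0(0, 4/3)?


||u||_L² / ||u'||_L² = 2*sqrt(3)/9 < C_P = 4/(3*π).

u(x) = -3·x^2·(4/3 − x)^2, so u'(x) = 4*x*(-9*x^2 + 18*x - 8)/3.
u(x) = -3·x^2·(4/3 − x)^2 vanishes at x = 0 and x = 4/3, so u ∈ H^1_0(0, 4/3). Differentiate via the product rule and integrate the resulting polynomials term by term.
  ∫_0^4/3 u² dx = ∫_0^4/3 (9*x^8 - 48*x^7 + 96*x^6 - 256*x^5/3 + 256*x^4/9) dx. Term by term:
    ∫_0^4/3 9*x^8 dx = 262144/19683;  ∫_0^4/3 -48*x^7 dx = -131072/2187;  ∫_0^4/3 96*x^6 dx = 524288/5103;
    ∫_0^4/3 -256*x^5/3 dx = -524288/6561;  ∫_0^4/3 256*x^4/9 dx = 262144/10935.
  Sum: 262144/19683 − 131072/2187 + 524288/5103 − 524288/6561 + 262144/10935 = 131072/688905.
  ∫_0^4/3 (u')² dx = ∫_0^4/3 (144*x^6 - 576*x^5 + 832*x^4 - 512*x^3 + 1024*x^2/9) dx. Term by term:
    ∫_0^4/3 144*x^6 dx = 262144/1701;  ∫_0^4/3 -576*x^5 dx = -131072/243;  ∫_0^4/3 832*x^4 dx = 851968/1215;
    ∫_0^4/3 -512*x^3 dx = -32768/81;  ∫_0^4/3 1024*x^2/9 dx = 65536/729.
  Sum: 262144/1701 − 131072/243 + 851968/1215 − 32768/81 + 65536/729 = 32768/25515.
∫_0^4/3 u² dx = 131072/688905, so ||u||_L² = 256*sqrt(210)/8505.
∫_0^4/3 (u')² dx = 32768/25515, so ||u'||_L² = 128*sqrt(70)/945.
Ratio ||u||_L² / ||u'||_L² = 2*sqrt(3)/9.
Sharp Poincaré constant on H^1_0(0, 4/3) is C_P = L/π = 4/(3*π), achieved by sin(3*π/4·x).
A polynomial bump cannot attain the sharp Poincaré constant (only the first sine eigenfunction does), so the ratio is strictly less than C_P, consistent with ||u||_L² ≤ C_P ||u'||_L².


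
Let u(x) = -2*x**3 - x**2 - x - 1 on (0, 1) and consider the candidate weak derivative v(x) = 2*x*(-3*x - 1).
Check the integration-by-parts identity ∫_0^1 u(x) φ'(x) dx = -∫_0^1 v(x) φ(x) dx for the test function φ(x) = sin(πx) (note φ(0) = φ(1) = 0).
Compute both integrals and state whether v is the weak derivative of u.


LHS = -24/π^3 + 10/π, RHS = -24/π^3 + 8/π. No, v is not the weak derivative of u.

u(x) = -2*x**3 - x**2 - x - 1, classical derivative u'(x) = -6*x**2 - 2*x - 1.
φ(x) = sin(πx), so φ'(x) = π*cos(π*x).
Note φ(0) = φ(1) = 0, so the boundary term u·φ vanishes.
LHS = ∫_0^1 u(x) φ'(x) dx = ∫_0^1 (-2*π*x^3*cos(π*x) - π*x^2*cos(π*x) - π*x*cos(π*x) - π*cos(π*x)) dx. Term by term:
  ∫_0^1 -π*cos(π*x) dx = 0;  ∫_0^1 -π*x*cos(π*x) dx = 2/π;  ∫_0^1 -π*x^2*cos(π*x) dx = 2/π;
  ∫_0^1 -2*π*x^3*cos(π*x) dx = -24/π^3 + 6/π.
Sum: 0 + 2/π + 2/π + -24/π^3 + 6/π = -24/π^3 + 10/π.
So LHS = -24/π^3 + 10/π.
∫_0^1 v(x) φ(x) dx = ∫_0^1 (-6*x^2*sin(π*x) - 2*x*sin(π*x)) dx. Term by term:
  ∫_0^1 -6*x^2*sin(π*x) dx = -6/π + 24/π^3;  ∫_0^1 -2*x*sin(π*x) dx = -2/π.
Sum: -6/π + 24/π^3 − 2/π = -8/π + 24/π^3.
So RHS = -∫_0^1 v(x) φ(x) dx = -24/π^3 + 8/π.
LHS − RHS = 2/π ≠ 0, so the identity fails.
(For a valid weak derivative the identity must hold for EVERY test function, in particular this one. The failure shows v is NOT the weak derivative of u.)
Correct weak derivative would be u'(x) = -6*x**2 - 2*x - 1.


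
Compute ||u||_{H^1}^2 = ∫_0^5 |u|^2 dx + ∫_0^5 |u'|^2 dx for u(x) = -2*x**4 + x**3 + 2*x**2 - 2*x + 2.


||u||_{H^1}^2 = 149223115/126

The H^1 norm (squared) on an interval (0, L) is
  ||u||_{H^1}^2 = ∫_0^L u(x)^2 dx + ∫_0^L u'(x)^2 dx.
Compute u'(x) = -8*x**3 + 3*x**2 + 4*x - 2.
Then u(x)^2 = 4*x**8 - 4*x**7 - 7*x**6 + 12*x**5 - 8*x**4 - 4*x**3 + 12*x**2 - 8*x + 4 and u'(x)^2 = 64*x**6 - 48*x**5 - 55*x**4 + 56*x**3 + 4*x**2 - 16*x + 4.
Integrate each monomial from 0 to 5 using ∫_0^5 c·x^n dx = c·5^(n+1)/(n+1):
  ∫_0^5 u(x)^2 dx = ∫_0^5 (4*x^8 - 4*x^7 - 7*x^6 + 12*x^5 - 8*x^4 - 4*x^3 + 12*x^2 - 8*x + 4) dx. Term by term:
    ∫_0^5 4*x^8 dx = 7812500/9;  ∫_0^5 -4*x^7 dx = -390625/2;  ∫_0^5 -7*x^6 dx = -78125;
    ∫_0^5 12*x^5 dx = 31250;  ∫_0^5 -8*x^4 dx = -5000;  ∫_0^5 -4*x^3 dx = -625;
    ∫_0^5 12*x^2 dx = 500;  ∫_0^5 -8*x dx = -100;  ∫_0^5 4 dx = 20.
  Sum: 7812500/9 − 390625/2 − 78125 + 31250 − 5000 − 625 + 500 − 100 + 20 = 11171935/18.
  ∫_0^5 u'(x)^2 dx = ∫_0^5 (64*x^6 - 48*x^5 - 55*x^4 + 56*x^3 + 4*x^2 - 16*x + 4) dx. Term by term:
    ∫_0^5 64*x^6 dx = 5000000/7;  ∫_0^5 -48*x^5 dx = -125000;  ∫_0^5 -55*x^4 dx = -34375;
    ∫_0^5 56*x^3 dx = 8750;  ∫_0^5 4*x^2 dx = 500/3;  ∫_0^5 -16*x dx = -200;
    ∫_0^5 4 dx = 20.
  Sum: 5000000/7 − 125000 − 34375 + 8750 + 500/3 − 200 + 20 = 11836595/21.
Adding: ||u||_{H^1}^2 = 11171935/18 + 11836595/21 = 149223115/126.


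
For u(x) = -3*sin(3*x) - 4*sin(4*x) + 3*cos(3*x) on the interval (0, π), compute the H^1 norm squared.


||u||_{H^1(0,π)}^2 = -1920/7 + 226*π

u'(x) = -9*sin(3*x) - 9*cos(3*x) - 16*cos(4*x).
Expand u² and (u')² and integrate term by term on (0, π), using: for integers n ≥ 1, ∫_0^π sin²(nx) dx = ∫_0^π cos²(nx) dx = π/2; for n ≠ n', ∫_0^π sin(nx)sin(n'x) dx = ∫_0^π cos(nx)cos(n'x) dx = 0; and by product-to-sum, ∫_0^π sin(nx)cos(n'x) dx = ½∫_0^π [sin((n+n')x) + sin((n−n')x)] dx, which is 0 when n+n' is even and 2n/(n²−n'²) when n+n' is odd (it need not vanish on (0, π)).
  u² squared terms: (-4)²·∫sin(4x)² dx = 16·π/2 = 8*π;  (-3)²·∫sin(3x)² dx = 9·π/2 = 9*π/2;  (3)²·∫cos(3x)² dx = 9·π/2 = 9*π/2.
  u² cross terms: 2·(-4)·(-3)·∫sin(4x)·sin(3x) dx = 24·(0) = 0;  2·(-4)·(3)·∫sin(4x)·cos(3x) dx = -24·(8/7) = -192/7;  2·(-3)·(3)·∫sin(3x)·cos(3x) dx = -18·(0) = 0.
  So ∫_0^π u² dx = 8*π + 9*π/2 + 9*π/2 + 0 − 192/7 + 0 = -192/7 + 17*π.
  (u')² squared terms: (-16)²·∫cos(4x)² dx = 256·π/2 = 128*π;  (-9)²·∫cos(3x)² dx = 81·π/2 = 81*π/2;  (-9)²·∫sin(3x)² dx = 81·π/2 = 81*π/2.
  (u')² cross terms: 2·(-16)·(-9)·∫cos(4x)·cos(3x) dx = 288·(0) = 0;  2·(-16)·(-9)·∫cos(4x)·sin(3x) dx = 288·(-6/7) = -1728/7;  2·(-9)·(-9)·∫cos(3x)·sin(3x) dx = 162·(0) = 0.
  So ∫_0^π (u')² dx = 128*π + 81*π/2 + 81*π/2 + 0 − 1728/7 + 0 = -1728/7 + 209*π.
||u||_{H^1}^2 = (-192/7 + 17*π) + (-1728/7 + 209*π) = -1920/7 + 226*π.


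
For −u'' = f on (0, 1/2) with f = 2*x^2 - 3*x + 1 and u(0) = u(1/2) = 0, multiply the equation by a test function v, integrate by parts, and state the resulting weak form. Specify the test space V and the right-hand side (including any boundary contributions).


V = H^1_0(0, 1/2) (so v(0) = v(1/2) = 0); weak form: ∫_0^1/2 u'v' dx = ∫_0^1/2 (2*x^2 - 3*x + 1) v dx for all v ∈ V.

Multiply both sides by a test function v and integrate from 0 to 1/2:
  ∫_0^1/2 −u''(x) v(x) dx = ∫_0^1/2 f(x) v(x) dx.
Integrate the LHS by parts once:
  ∫_0^1/2 −u'' v dx = −[u'(x) v(x)]_0^1/2 + ∫_0^1/2 u'(x) v'(x) dx.
Thus ∫_0^1/2 u'(x) v'(x) dx = ∫_0^1/2 f(x) v(x) dx + [u'(x) v(x)]_0^1/2.
Choose V so that boundary terms are either known or forced to vanish.
u is Dirichlet: u(0) = u(1/2) = 0. Let V = H^1_0(0, 1/2); then v(0) = v(1/2) = 0, and [u' v]_0^1/2 = 0.
Weak formulation: find u (satisfying any essential BC) such that ∫_0^1/2 u'(x) v'(x) dx = ∫_0^1/2 f v dx for all v ∈ V.
Substituting f(x) = 2*x^2 - 3*x + 1, the right-hand side is ∫_0^1/2 (2*x^2 - 3*x + 1) v dx.


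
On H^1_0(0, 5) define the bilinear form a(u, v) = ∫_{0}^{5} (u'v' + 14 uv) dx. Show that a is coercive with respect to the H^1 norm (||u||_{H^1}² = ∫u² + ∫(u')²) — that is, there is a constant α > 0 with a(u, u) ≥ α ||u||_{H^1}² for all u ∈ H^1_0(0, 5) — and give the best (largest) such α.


α = 1

Coercivity of a(·,·) on H^1_0(0, 5) means a(u, u) ≥ α ||u||_{H^1}² for every u ∈ H^1_0.
The interval has length L = 5, and Poincaré/coercivity depend only on L. Here a(u, u) = ∫(u')² + (14)·∫u².
Here c = 14 ≥ 1, so a(u,u) = ∫(u')² + c∫u² ≥ ∫(u')² + ∫u² = ||u||_{H^1}², i.e. α = 1 works. No larger α is possible: a(u,u) ≥ α||u||_{H^1}² means (1−α)∫(u')² ≥ (α−c)∫u², and for the modes u_n = sin(nπ(x−x₀)/L) (x₀ the left endpoint) one has ∫u_n²/∫(u_n')² = (L/(nπ))² → 0, so a(u_n,u_n)/||u_n||_{H^1}² → 1. Hence the optimal constant is α = 1.
Therefore α = 1.


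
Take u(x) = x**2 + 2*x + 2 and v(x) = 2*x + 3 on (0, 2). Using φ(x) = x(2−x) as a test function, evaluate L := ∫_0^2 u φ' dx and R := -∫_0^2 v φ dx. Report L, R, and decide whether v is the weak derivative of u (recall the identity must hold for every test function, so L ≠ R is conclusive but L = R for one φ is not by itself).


LHS = -16/3, RHS = -20/3. No, v is not the weak derivative of u.

u(x) = x**2 + 2*x + 2, classical derivative u'(x) = 2*x + 2.
φ(x) = x(2−x), so φ'(x) = 2 - 2*x.
Note φ(0) = φ(2) = 0, so the boundary term u·φ vanishes.
LHS = ∫_0^2 u(x) φ'(x) dx = ∫_0^2 (-2*x^3 - 2*x^2 + 4) dx. Term by term:
  ∫_0^2 -2*x^3 dx = -8;  ∫_0^2 -2*x^2 dx = -16/3;  ∫_0^2 4 dx = 8.
Sum: -8 − 16/3 + 8 = -16/3.
So LHS = -16/3.
∫_0^2 v(x) φ(x) dx = ∫_0^2 (-2*x^3 + x^2 + 6*x) dx. Term by term:
  ∫_0^2 -2*x^3 dx = -8;  ∫_0^2 x^2 dx = 8/3;  ∫_0^2 6*x dx = 12.
Sum: -8 + 8/3 + 12 = 20/3.
So RHS = -∫_0^2 v(x) φ(x) dx = -20/3.
LHS − RHS = 4/3 ≠ 0, so the identity fails.
(For a valid weak derivative the identity must hold for EVERY test function, in particular this one. The failure shows v is NOT the weak derivative of u.)
Correct weak derivative would be u'(x) = 2*x + 2.


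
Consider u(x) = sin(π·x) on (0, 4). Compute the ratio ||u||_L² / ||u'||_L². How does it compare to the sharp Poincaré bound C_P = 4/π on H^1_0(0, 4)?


||u||_L² / ||u'||_L² = 1/π < C_P = 4/π.

u(x) = sin(π·x), so u'(x) = π*cos(π*x).
Writing u(x) = A·sin(kπx/L) with A = 1 and k = 4, use ∫_0^L sin²(kπx/L) dx = L/2 and ∫_0^L cos²(kπx/L) dx = L/2.
u² = 1·sin²(π·x) and (u')² = π^2·cos²(π·x), and each of sin², cos² integrates to L/2 = 2 over (0, 4).
∫_0^4 u² dx = 2, so ||u||_L² = sqrt(2).
∫_0^4 (u')² dx = 2*π^2, so ||u'||_L² = sqrt(2)*π.
Ratio ||u||_L² / ||u'||_L² = 1/π.
Sharp Poincaré constant on H^1_0(0, 4) is C_P = L/π = 4/π, achieved by sin(π/4·x).
This is the k = 4 harmonic; the ratio L/(kπ) is strictly less than C_P = L/π, consistent with the sharp inequality ||u||_L² ≤ C_P ||u'||_L².


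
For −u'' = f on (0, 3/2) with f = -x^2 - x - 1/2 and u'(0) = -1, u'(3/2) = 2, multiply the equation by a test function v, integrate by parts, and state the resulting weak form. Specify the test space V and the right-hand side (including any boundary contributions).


V = H^1(0, 3/2) (v unrestricted at boundary; u is determined up to an additive constant); weak form: ∫_0^3/2 u'v' dx = ∫_0^3/2 (-x^2 - x - 1/2) v dx + 2·v(3/2) + v(0) for all v ∈ V.

Multiply both sides by a test function v and integrate from 0 to 3/2:
  ∫_0^3/2 −u''(x) v(x) dx = ∫_0^3/2 f(x) v(x) dx.
Integrate the LHS by parts once:
  ∫_0^3/2 −u'' v dx = −[u'(x) v(x)]_0^3/2 + ∫_0^3/2 u'(x) v'(x) dx.
Thus ∫_0^3/2 u'(x) v'(x) dx = ∫_0^3/2 f(x) v(x) dx + [u'(x) v(x)]_0^3/2.
Choose V so that boundary terms are either known or forced to vanish.
u has inhomogeneous Neumann u'(0) = -1, u'(3/2) = 2. [u' v]_0^3/2 = (2)·v(3/2) − (-1)·v(0) = 2·v(3/2) + v(0). Take V = H^1(0, 3/2); boundary term becomes part of RHS.
Weak formulation: find u (satisfying any essential BC) such that ∫_0^3/2 u'(x) v'(x) dx = ∫_0^3/2 f v dx + 2·v(3/2) + v(0) for all v ∈ V (Neumann data are natural BCs: they enter the RHS as boundary terms).
Substituting f(x) = -x^2 - x - 1/2, the right-hand side is ∫_0^3/2 (-x^2 - x - 1/2) v dx + 2·v(3/2) + v(0).
Compatibility check (pure Neumann): taking v ≡ 1 ∈ V gives 0 = ∫_0^3/2 f dx + (2) − (-1), i.e. ∫_0^3/2 f dx must equal u'(0) − u'(3/2) = -3. Indeed ∫_0^3/2 (-x^2 - x - 1/2) dx = -3, so the data are compatible. The solution is then unique only up to an additive constant (fix it e.g. by requiring ∫_0^3/2 u dx = 0).


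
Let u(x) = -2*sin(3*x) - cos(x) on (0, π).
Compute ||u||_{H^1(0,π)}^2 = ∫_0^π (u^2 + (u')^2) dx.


||u||_{H^1(0,π)}^2 = 21*π

u'(x) = sin(x) - 6*cos(3*x).
Expand u² and (u')² and integrate term by term on (0, π), using: for integers n ≥ 1, ∫_0^π sin²(nx) dx = ∫_0^π cos²(nx) dx = π/2; for n ≠ n', ∫_0^π sin(nx)sin(n'x) dx = ∫_0^π cos(nx)cos(n'x) dx = 0; and by product-to-sum, ∫_0^π sin(nx)cos(n'x) dx = ½∫_0^π [sin((n+n')x) + sin((n−n')x)] dx, which is 0 when n+n' is even and 2n/(n²−n'²) when n+n' is odd (it need not vanish on (0, π)).
  u² squared terms: (-1)²·∫cos(x)² dx = 1·π/2 = π/2;  (-2)²·∫sin(3x)² dx = 4·π/2 = 2*π.
  u² cross terms: 2·(-1)·(-2)·∫cos(x)·sin(3x) dx = 4·(0) = 0.
  So ∫_0^π u² dx = π/2 + 2*π + 0 = 5*π/2.
  (u')² squared terms: (-6)²·∫cos(3x)² dx = 36·π/2 = 18*π;  (1)²·∫sin(x)² dx = 1·π/2 = π/2.
  (u')² cross terms: 2·(-6)·(1)·∫cos(3x)·sin(x) dx = -12·(0) = 0.
  So ∫_0^π (u')² dx = 18*π + π/2 + 0 = 37*π/2.
||u||_{H^1}^2 = (5*π/2) + (37*π/2) = 21*π.


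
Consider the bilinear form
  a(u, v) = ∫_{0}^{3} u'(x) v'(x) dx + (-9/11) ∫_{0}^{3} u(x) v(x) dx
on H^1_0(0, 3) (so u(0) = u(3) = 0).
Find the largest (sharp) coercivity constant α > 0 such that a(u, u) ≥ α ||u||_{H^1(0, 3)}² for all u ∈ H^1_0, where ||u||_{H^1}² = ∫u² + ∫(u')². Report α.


α = (-81/11 + π^2)/(9 + π^2)

Coercivity of a(·,·) on H^1_0(0, 3) means a(u, u) ≥ α ||u||_{H^1}² for every u ∈ H^1_0.
The interval has length L = 3, and Poincaré/coercivity depend only on L. Here a(u, u) = ∫(u')² + (-9/11)·∫u².
Here c = -9/11 < 0 with |c| < (π/L)² = π^2/9, so coercivity still holds. The condition a(u,u) ≥ α||u||_{H^1}² reads (1−α)∫(u')² ≥ (α−c)∫u². Any admissible α is ≤ 1 (rapidly oscillating u have ∫u²/∫(u')² → 0), and α = 1 would force 0 ≥ (1−c)∫u², impossible since c < 1; so 1−α > 0. By the sharp Poincaré inequality on H^1_0 of an interval of length L, ∫(u')² ≥ (π/L)²∫u² with equality for the first sine mode sin(π(x−x₀)/L) (x₀ the left endpoint), so the inequality holds for all u iff (1−α)(π/L)² ≥ α − c, i.e. α ≤ ((π/L)² + c)/((π/L)² + 1) = (1 + c(L/π)²)/(1 + (L/π)²). (Direct route, valid since c ≤ 0: Poincaré gives c∫u² ≥ c(L/π)²∫(u')², so a(u,u) ≥ (1 + c(L/π)²)∫(u')², while ||u||_{H^1}² ≤ (1 + (L/π)²)∫(u')²; dividing yields the same α.) With (π/L)² = π^2/9 and c = -9/11, the largest admissible constant is α = ((π/L)² + c)/((π/L)² + 1).
Simplifying, α = (-81/11 + π^2)/(9 + π^2).


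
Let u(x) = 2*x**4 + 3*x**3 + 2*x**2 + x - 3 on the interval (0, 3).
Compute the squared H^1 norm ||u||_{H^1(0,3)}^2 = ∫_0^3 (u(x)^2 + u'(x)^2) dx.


||u||_{H^1}^2 = 2521068/35

The H^1 norm (squared) on an interval (0, L) is
  ||u||_{H^1}^2 = ∫_0^L u(x)^2 dx + ∫_0^L u'(x)^2 dx.
Compute u'(x) = 8*x**3 + 9*x**2 + 4*x + 1.
Then u(x)^2 = 4*x**8 + 12*x**7 + 17*x**6 + 16*x**5 - 2*x**4 - 14*x**3 - 11*x**2 - 6*x + 9 and u'(x)^2 = 64*x**6 + 144*x**5 + 145*x**4 + 88*x**3 + 34*x**2 + 8*x + 1.
Integrate each monomial from 0 to 3 using ∫_0^3 c·x^n dx = c·3^(n+1)/(n+1):
  ∫_0^3 u(x)^2 dx = ∫_0^3 (4*x^8 + 12*x^7 + 17*x^6 + 16*x^5 - 2*x^4 - 14*x^3 - 11*x^2 - 6*x + 9) dx. Term by term:
    ∫_0^3 4*x^8 dx = 8748;  ∫_0^3 12*x^7 dx = 19683/2;  ∫_0^3 17*x^6 dx = 37179/7;
    ∫_0^3 16*x^5 dx = 1944;  ∫_0^3 -2*x^4 dx = -486/5;  ∫_0^3 -14*x^3 dx = -567/2;
    ∫_0^3 -11*x^2 dx = -99;  ∫_0^3 -6*x dx = -27;  ∫_0^3 9 dx = 27.
  Sum: 8748 + 19683/2 + 37179/7 + 1944 − 486/5 − 567/2 − 99 − 27 + 27 = 887778/35.
  ∫_0^3 u'(x)^2 dx = ∫_0^3 (64*x^6 + 144*x^5 + 145*x^4 + 88*x^3 + 34*x^2 + 8*x + 1) dx. Term by term:
    ∫_0^3 64*x^6 dx = 139968/7;  ∫_0^3 144*x^5 dx = 17496;  ∫_0^3 145*x^4 dx = 7047;
    ∫_0^3 88*x^3 dx = 1782;  ∫_0^3 34*x^2 dx = 306;  ∫_0^3 8*x dx = 36;
    ∫_0^3 1 dx = 3.
  Sum: 139968/7 + 17496 + 7047 + 1782 + 306 + 36 + 3 = 326658/7.
Adding: ||u||_{H^1}^2 = 887778/35 + 326658/7 = 2521068/35.


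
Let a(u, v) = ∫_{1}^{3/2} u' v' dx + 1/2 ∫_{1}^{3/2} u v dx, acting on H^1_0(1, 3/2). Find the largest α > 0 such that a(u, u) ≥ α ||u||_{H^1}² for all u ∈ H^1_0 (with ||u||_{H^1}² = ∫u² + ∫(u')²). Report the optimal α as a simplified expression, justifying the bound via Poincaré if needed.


α = (1 + 8*π^2)/(2*(1 + 4*π^2))

Coercivity of a(·,·) on H^1_0(1, 3/2) means a(u, u) ≥ α ||u||_{H^1}² for every u ∈ H^1_0.
The interval has length L = 1/2, and Poincaré/coercivity depend only on L. Here a(u, u) = ∫(u')² + (1/2)·∫u².
Here 0 < c = 1/2 < 1. The condition a(u,u) ≥ α||u||_{H^1}² reads (1−α)∫(u')² ≥ (α−c)∫u². Any admissible α is ≤ 1 (rapidly oscillating u have ∫u²/∫(u')² → 0), and α = 1 would force 0 ≥ (1−c)∫u², impossible since c < 1; so 1−α > 0. By the sharp Poincaré inequality on H^1_0 of an interval of length L, ∫(u')² ≥ (π/L)²∫u² with equality for the first sine mode sin(π(x−x₀)/L) (x₀ the left endpoint), so the inequality holds for all u iff (1−α)(π/L)² ≥ α − c, i.e. α ≤ ((π/L)² + c)/((π/L)² + 1) = (1 + c(L/π)²)/(1 + (L/π)²). With (π/L)² = 4*π^2 and c = 1/2, the largest admissible constant is α = ((π/L)² + c)/((π/L)² + 1).
Simplifying, α = (1 + 8*π^2)/(2*(1 + 4*π^2)).


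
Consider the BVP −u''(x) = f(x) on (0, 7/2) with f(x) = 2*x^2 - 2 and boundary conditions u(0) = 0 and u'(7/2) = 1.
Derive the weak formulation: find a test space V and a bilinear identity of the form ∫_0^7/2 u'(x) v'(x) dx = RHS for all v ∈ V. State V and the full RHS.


V = {v ∈ H^1(0, 7/2) : v(0) = 0} (test functions vanish at x = 0 where u is specified); weak form: ∫_0^7/2 u'v' dx = ∫_0^7/2 (2*x^2 - 2) v dx + v(7/2) for all v ∈ V.

Multiply both sides by a test function v and integrate from 0 to 7/2:
  ∫_0^7/2 −u''(x) v(x) dx = ∫_0^7/2 f(x) v(x) dx.
Integrate the LHS by parts once:
  ∫_0^7/2 −u'' v dx = −[u'(x) v(x)]_0^7/2 + ∫_0^7/2 u'(x) v'(x) dx.
Thus ∫_0^7/2 u'(x) v'(x) dx = ∫_0^7/2 f(x) v(x) dx + [u'(x) v(x)]_0^7/2.
Choose V so that boundary terms are either known or forced to vanish.
Mixed BC: u(0) = 0 (Dirichlet) and u'(7/2) = 1 (Neumann). Define V = {v ∈ H^1(0, 7/2) : v(0) = 0}. Then [u' v]_0^7/2 = u'(7/2)·v(7/2) − u'(0)·0 = v(7/2).
Weak formulation: find u (satisfying any essential BC) such that ∫_0^7/2 u'(x) v'(x) dx = ∫_0^7/2 f v dx + v(7/2) for all v ∈ V (Dirichlet at 0 absorbed into V; Neumann datum at x = 7/2 contributes the boundary term).
Substituting f(x) = 2*x^2 - 2, the right-hand side is ∫_0^7/2 (2*x^2 - 2) v dx + v(7/2).
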